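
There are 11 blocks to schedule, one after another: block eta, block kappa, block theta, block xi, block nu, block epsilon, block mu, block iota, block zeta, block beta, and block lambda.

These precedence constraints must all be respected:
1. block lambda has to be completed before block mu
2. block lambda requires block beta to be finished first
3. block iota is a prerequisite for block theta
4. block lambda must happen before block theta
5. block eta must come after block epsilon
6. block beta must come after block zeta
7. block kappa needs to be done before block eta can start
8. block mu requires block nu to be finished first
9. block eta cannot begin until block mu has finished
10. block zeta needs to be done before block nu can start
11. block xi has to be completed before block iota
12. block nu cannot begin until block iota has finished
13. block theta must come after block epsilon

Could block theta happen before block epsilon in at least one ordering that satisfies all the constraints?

No

The constraints give a chain block epsilon → block theta, which forces block epsilon before block theta.
So no valid ordering can have block theta before block epsilon.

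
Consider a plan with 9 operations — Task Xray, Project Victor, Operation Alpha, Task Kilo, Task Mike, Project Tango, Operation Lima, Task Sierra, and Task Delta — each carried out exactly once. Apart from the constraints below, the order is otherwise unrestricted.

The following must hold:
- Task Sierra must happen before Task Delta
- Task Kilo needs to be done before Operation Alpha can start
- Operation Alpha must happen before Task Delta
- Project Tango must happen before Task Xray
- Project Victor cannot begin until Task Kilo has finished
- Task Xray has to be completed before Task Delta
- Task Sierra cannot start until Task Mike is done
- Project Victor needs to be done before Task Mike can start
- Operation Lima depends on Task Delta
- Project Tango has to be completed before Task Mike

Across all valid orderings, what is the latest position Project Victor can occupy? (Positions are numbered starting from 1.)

The operations that are forced after Project Victor, directly or by a chain of constraints, are Task Mike, Operation Lima, Task Sierra, Task Delta. That's 4 operations.
With 4 mandatory successors out of 9 operations total, the latest slot for Project Victor is 9−4 = 5, and it's reachable by doing all non-successors before Project Victor.

5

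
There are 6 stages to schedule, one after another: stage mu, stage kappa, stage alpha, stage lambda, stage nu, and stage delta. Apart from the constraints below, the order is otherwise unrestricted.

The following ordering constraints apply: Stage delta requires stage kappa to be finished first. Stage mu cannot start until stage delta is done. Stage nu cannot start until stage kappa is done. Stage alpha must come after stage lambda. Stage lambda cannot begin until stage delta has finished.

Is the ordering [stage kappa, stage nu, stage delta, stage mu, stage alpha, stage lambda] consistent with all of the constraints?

No

Here stage lambda comes after stage alpha.
Since stage lambda is required before stage alpha, the ordering is invalid.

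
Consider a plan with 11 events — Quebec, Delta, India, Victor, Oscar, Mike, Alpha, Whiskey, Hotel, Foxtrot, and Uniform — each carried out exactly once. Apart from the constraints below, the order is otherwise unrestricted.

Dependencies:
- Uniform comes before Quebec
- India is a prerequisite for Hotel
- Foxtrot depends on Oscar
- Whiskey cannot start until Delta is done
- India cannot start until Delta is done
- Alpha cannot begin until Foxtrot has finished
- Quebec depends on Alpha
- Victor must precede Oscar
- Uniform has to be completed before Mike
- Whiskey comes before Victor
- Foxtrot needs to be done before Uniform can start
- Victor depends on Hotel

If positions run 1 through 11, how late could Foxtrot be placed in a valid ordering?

The events that are forced after Foxtrot, directly or by a chain of constraints, are Quebec, Mike, Alpha, Uniform. That's 4 events.
So at least 4 events follow Foxtrot, putting Foxtrot no later than position 7. That position is achievable by scheduling everything else first.

7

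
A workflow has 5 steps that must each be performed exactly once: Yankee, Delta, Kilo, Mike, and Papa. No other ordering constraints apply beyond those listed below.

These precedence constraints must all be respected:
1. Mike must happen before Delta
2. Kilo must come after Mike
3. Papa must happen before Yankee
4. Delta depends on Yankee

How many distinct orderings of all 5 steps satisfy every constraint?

9

2 steps have no prerequisites (Mike, Papa), so any of them could come first.
Counting all ways to extend the partial order to a total order gives 9.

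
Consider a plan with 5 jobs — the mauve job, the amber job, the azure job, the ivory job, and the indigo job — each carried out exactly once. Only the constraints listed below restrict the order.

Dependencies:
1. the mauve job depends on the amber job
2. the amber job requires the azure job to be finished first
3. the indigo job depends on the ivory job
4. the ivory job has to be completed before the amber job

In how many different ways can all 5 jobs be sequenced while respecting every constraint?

2 jobs have no prerequisites (the azure job, the ivory job), so any of them could come first.
Enumerating by repeatedly choosing an available job (one whose prerequisites are all placed) gives 7 distinct complete orderings.

7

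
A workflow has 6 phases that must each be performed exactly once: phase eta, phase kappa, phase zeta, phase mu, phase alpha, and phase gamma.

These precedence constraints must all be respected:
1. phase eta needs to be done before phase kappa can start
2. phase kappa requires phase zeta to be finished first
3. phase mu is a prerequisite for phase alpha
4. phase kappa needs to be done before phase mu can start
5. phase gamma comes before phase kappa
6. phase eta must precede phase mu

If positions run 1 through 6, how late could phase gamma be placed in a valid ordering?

The phases that are forced after phase gamma, directly or by a chain of constraints, are phase kappa, phase mu, phase alpha. That's 3 phases.
With 3 mandatory successors out of 6 phases total, the latest slot for phase gamma is 6−3 = 3, and it's reachable by doing all non-successors before phase gamma.

3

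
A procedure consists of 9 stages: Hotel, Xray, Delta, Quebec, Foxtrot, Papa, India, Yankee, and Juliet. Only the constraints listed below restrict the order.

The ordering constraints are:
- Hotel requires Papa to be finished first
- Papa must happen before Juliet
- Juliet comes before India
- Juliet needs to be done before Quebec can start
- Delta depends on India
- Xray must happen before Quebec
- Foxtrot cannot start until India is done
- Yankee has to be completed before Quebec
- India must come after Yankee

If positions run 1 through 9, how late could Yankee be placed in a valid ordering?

5

The stages that are forced after Yankee, directly or by a chain of constraints, are Delta, Quebec, Foxtrot, India. That's 4 stages.
So at least 4 stages follow Yankee, putting Yankee no later than position 5. That position is achievable by scheduling everything else first.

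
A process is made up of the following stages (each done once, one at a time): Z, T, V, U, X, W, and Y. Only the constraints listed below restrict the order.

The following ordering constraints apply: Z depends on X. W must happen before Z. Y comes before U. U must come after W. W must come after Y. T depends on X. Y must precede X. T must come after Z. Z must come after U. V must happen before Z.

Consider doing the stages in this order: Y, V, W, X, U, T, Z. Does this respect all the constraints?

Here Z comes after T.
Since Z is required before T, the ordering is invalid.

No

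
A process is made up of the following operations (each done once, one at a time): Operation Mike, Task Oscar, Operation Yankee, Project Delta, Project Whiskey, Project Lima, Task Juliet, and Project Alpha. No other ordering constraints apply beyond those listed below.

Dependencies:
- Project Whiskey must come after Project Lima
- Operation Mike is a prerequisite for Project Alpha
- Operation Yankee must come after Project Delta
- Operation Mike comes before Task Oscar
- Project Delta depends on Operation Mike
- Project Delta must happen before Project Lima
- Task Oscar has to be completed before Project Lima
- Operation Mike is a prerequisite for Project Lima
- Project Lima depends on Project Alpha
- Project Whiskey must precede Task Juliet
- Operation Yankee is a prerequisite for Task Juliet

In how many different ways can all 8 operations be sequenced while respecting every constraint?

24

Only Operation Mike has no prerequisites, so it must go first.
Systematically extending each partial ordering one operation at a time and counting, there are 24 complete orderings.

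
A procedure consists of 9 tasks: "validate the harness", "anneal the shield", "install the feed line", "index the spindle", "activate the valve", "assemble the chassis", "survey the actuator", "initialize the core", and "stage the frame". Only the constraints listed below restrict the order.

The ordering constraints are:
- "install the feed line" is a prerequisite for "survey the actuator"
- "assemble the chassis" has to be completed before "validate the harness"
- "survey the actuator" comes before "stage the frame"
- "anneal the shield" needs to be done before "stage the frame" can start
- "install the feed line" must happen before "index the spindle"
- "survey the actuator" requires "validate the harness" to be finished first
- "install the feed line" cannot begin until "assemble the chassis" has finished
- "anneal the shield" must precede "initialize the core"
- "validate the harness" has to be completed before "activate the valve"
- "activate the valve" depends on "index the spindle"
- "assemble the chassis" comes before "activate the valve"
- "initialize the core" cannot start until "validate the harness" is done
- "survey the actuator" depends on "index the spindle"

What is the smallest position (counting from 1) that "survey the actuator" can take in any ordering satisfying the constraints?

5

The tasks that are forced before "survey the actuator", directly or transitively, are "validate the harness", "install the feed line", "index the spindle", "assemble the chassis". That's 4 tasks.
With 4 mandatory predecessors, the earliest "survey the actuator" can sit is position 4+1 = 5, and placing just those 4 first achieves it.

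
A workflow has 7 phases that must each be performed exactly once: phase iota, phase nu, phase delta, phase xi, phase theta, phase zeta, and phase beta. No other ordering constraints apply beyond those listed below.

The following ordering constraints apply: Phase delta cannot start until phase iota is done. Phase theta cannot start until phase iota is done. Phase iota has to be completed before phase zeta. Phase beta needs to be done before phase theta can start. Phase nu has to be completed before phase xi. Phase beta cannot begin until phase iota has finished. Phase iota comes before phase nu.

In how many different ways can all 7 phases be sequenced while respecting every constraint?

Phase iota is the only phase with nothing required before it, so every ordering starts there.
Counting all ways to extend the partial order to a total order gives 180.

180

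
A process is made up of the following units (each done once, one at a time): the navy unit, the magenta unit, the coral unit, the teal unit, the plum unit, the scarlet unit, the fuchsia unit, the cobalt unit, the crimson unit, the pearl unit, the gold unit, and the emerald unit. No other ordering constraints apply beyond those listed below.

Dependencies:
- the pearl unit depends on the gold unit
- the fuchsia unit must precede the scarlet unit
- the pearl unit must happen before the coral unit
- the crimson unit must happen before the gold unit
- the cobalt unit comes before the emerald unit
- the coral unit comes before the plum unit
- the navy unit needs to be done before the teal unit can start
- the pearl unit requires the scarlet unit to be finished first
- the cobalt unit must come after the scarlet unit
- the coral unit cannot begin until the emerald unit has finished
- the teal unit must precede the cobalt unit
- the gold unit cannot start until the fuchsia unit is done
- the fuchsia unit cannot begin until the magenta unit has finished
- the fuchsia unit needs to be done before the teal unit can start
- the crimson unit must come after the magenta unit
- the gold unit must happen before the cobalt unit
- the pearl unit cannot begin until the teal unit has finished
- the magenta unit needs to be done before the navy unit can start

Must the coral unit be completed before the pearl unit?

In fact the dependencies run the other way: the pearl unit → the coral unit.
So the coral unit does not have to come before the pearl unit — it cannot.

No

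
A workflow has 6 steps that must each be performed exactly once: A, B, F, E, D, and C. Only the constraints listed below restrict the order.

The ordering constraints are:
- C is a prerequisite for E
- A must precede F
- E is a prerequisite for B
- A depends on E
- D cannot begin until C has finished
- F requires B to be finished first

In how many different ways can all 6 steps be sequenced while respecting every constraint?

10

C is the only step with nothing required before it, so every ordering starts there.
Counting all ways to extend the partial order to a total order gives 10.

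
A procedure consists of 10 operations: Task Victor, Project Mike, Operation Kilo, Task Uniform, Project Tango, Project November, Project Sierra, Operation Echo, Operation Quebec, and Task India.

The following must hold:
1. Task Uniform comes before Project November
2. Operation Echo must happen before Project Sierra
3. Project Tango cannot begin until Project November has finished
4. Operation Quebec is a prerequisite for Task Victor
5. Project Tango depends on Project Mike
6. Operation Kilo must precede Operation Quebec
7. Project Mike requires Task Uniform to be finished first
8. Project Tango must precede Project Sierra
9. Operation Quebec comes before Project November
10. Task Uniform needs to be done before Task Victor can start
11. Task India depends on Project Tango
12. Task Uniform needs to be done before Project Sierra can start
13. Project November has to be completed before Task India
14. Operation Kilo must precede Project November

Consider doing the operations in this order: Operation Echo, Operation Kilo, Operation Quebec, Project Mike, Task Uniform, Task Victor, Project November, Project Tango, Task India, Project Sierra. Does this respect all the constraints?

In the proposed order, Project Mike appears before Task Uniform.
That contradicts the constraint that Task Uniform must precede Project Mike.

No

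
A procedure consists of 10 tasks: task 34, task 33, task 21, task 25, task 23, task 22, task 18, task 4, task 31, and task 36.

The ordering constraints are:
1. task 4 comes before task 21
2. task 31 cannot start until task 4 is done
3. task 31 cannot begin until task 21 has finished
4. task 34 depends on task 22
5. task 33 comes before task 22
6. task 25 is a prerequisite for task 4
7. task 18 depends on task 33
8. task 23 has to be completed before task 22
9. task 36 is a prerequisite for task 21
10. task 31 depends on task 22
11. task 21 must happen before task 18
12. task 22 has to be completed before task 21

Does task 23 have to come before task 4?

No

No chain of constraints connects task 23 to task 4 in either direction.
There exist valid orderings with task 4 before task 23, so task 23 is not required to come first.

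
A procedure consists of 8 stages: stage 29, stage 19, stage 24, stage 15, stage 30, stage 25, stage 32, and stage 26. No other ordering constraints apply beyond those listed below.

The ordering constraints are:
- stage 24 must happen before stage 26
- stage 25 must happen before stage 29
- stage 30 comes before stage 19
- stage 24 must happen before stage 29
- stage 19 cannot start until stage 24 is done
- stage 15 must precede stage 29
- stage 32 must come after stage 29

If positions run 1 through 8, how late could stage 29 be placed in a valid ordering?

The only stage forced after stage 29 (directly or by a chain) is stage 32.
With 1 mandatory successor out of 8 stages total, the latest slot for stage 29 is 8−1 = 7, and it's reachable by doing all non-successors before stage 29.

7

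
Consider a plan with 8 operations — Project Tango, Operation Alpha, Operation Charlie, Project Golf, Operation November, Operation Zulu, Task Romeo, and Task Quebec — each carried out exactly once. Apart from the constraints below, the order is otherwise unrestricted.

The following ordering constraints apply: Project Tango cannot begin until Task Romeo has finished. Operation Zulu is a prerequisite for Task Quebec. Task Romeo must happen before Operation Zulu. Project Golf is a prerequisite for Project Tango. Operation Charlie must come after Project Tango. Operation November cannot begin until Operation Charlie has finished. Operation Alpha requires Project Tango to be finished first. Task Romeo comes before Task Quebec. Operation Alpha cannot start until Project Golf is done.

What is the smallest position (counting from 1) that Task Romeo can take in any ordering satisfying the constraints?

1

No constraint forces any other operation before Task Romeo, so it can be placed first.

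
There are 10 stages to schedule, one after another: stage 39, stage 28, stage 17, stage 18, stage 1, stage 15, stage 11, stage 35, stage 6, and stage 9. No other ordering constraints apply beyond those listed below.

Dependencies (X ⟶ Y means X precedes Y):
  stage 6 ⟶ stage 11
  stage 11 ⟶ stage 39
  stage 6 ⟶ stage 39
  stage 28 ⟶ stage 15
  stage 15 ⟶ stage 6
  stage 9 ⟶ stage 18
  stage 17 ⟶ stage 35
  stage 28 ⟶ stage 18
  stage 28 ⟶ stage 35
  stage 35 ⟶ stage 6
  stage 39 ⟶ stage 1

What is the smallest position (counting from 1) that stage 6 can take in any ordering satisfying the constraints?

5

The stages that are forced before stage 6, directly or transitively, are stage 28, stage 17, stage 15, stage 35. That's 4 stages.
So at minimum 4 stages come before stage 6, putting stage 6 no earlier than position 5. That position is achievable by scheduling exactly those predecessors first.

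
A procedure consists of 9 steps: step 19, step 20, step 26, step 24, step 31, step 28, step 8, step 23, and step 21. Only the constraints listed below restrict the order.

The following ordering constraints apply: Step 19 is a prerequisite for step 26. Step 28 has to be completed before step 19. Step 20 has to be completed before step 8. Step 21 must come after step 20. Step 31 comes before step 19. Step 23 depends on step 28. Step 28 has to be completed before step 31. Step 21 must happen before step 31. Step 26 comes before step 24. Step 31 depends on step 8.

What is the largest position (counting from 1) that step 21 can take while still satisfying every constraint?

Every step that must follow step 21 has to come after it. Tracing all chains starting from step 21, those steps are: step 19, step 26, step 24, step 31 — 4 in total.
So at least 4 steps follow step 21, putting step 21 no later than position 5. That position is achievable by scheduling everything else first.

5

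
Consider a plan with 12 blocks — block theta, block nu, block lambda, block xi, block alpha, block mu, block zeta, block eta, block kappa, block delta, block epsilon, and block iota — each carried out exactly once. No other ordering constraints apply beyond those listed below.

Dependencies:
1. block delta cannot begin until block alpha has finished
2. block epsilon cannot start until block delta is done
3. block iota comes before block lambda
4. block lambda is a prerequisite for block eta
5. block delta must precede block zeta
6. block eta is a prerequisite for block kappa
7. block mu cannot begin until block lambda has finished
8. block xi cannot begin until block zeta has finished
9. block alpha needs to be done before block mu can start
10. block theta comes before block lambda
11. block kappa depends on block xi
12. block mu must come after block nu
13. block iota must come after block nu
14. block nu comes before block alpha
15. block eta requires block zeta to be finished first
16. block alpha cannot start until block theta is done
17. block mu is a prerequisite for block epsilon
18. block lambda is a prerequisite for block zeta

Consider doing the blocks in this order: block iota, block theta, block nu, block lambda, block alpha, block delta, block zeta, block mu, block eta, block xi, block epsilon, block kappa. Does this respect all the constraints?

In the proposed order, block iota appears before block nu.
Since block nu is required before block iota, the ordering is invalid.

No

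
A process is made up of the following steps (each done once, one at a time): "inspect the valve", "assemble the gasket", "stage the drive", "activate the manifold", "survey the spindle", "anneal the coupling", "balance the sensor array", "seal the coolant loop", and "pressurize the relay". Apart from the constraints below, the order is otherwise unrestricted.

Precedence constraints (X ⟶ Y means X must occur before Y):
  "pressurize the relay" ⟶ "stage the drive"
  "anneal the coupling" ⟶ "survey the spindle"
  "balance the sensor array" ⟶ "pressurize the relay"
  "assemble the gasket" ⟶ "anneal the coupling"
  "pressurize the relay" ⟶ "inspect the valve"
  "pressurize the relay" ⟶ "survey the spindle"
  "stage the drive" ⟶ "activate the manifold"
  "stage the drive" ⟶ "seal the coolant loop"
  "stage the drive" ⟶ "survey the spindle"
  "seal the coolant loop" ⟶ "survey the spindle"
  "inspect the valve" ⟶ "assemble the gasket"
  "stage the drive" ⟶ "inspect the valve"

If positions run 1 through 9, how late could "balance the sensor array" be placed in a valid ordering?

Following every chain forward from "balance the sensor array", the steps that must come later are "inspect the valve", "assemble the gasket", "stage the drive", "activate the manifold", "survey the spindle", "anneal the coupling", "seal the coolant loop", "pressurize the relay" — 8 of them.
So at least 8 steps follow "balance the sensor array", putting "balance the sensor array" no later than position 1. That position is achievable by scheduling everything else first.

1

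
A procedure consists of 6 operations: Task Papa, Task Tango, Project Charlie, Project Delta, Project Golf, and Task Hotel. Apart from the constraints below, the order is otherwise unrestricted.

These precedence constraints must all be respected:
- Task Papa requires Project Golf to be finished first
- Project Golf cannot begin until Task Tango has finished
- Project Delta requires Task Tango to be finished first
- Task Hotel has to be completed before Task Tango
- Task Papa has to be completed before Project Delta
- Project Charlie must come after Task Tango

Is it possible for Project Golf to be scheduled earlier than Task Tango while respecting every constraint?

There is a dependency chain Task Tango → Project Golf, so Project Golf always comes after Task Tango.
So no valid ordering can have Project Golf before Task Tango.

No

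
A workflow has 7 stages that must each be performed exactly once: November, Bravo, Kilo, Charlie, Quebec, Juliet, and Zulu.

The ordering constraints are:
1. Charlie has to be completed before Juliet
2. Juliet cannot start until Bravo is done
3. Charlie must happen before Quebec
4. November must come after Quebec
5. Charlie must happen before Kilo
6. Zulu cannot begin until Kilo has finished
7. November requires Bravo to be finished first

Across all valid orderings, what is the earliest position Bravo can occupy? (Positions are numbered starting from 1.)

1

Nothing is required before Bravo; it can be the very first stage.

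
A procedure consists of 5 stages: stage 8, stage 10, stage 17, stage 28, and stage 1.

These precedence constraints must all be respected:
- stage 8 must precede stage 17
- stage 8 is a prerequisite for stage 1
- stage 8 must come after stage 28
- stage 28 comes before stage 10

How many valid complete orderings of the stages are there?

Stage 28 is the only stage with nothing required before it, so every ordering starts there.
Systematically extending each partial ordering one stage at a time and counting, there are 8 complete orderings.

8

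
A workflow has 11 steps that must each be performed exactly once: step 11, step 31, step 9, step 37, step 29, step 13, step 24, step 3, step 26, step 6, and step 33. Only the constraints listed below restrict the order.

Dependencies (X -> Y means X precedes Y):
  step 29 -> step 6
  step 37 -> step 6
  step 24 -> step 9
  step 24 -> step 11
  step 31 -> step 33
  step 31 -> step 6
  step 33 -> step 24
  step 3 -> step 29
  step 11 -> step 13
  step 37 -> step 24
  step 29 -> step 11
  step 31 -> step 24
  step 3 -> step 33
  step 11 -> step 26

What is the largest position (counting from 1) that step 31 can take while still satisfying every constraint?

4

Every step that must follow step 31 has to come after it. Tracing all chains starting from step 31, those steps are: step 11, step 9, step 13, step 24, step 26, step 6, step 33 — 7 in total.
With 7 mandatory successors out of 11 steps total, the latest slot for step 31 is 11−7 = 4, and it's reachable by doing all non-successors before step 31.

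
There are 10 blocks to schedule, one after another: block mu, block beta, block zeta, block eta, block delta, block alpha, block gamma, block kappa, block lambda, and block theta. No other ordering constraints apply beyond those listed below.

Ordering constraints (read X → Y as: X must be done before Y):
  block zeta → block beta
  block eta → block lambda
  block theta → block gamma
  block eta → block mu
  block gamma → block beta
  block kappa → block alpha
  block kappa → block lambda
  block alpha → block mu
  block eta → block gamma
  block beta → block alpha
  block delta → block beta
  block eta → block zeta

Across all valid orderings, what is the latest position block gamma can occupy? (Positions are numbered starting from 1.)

7

The blocks that are forced after block gamma, directly or by a chain of constraints, are block mu, block beta, block alpha. That's 3 blocks.
So at least 3 blocks follow block gamma, putting block gamma no later than position 7. That position is achievable by scheduling everything else first.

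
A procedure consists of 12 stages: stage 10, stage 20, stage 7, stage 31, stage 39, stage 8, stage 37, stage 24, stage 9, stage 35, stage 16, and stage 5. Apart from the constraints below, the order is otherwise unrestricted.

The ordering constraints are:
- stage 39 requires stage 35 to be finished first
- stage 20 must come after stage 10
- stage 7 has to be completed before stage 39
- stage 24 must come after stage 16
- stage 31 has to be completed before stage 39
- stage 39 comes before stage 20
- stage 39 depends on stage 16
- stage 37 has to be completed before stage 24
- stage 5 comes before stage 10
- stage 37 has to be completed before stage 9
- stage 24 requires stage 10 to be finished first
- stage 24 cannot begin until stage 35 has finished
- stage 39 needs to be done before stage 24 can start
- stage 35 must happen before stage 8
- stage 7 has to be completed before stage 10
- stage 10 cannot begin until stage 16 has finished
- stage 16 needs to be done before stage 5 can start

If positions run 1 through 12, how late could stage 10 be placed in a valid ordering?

The stages that are forced after stage 10, directly or by a chain of constraints, are stage 20, stage 24. That's 2 stages.
With 2 mandatory successors out of 12 stages total, the latest slot for stage 10 is 12−2 = 10, and it's reachable by doing all non-successors before stage 10.

10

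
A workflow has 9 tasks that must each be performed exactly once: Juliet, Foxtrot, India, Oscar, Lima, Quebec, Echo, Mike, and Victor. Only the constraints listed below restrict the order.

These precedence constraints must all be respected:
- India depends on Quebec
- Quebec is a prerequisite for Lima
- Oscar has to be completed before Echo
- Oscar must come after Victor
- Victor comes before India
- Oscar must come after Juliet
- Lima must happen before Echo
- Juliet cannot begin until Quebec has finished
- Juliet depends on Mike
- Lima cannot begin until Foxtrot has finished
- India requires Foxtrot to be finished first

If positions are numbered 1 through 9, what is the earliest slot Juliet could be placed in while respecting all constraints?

3

Every task that must precede Juliet has to come before it. Tracing all chains that end at Juliet, those tasks are: Quebec, Mike — 2 in total.
So at minimum 2 tasks come before Juliet, putting Juliet no earlier than position 3. That position is achievable by scheduling exactly those predecessors first.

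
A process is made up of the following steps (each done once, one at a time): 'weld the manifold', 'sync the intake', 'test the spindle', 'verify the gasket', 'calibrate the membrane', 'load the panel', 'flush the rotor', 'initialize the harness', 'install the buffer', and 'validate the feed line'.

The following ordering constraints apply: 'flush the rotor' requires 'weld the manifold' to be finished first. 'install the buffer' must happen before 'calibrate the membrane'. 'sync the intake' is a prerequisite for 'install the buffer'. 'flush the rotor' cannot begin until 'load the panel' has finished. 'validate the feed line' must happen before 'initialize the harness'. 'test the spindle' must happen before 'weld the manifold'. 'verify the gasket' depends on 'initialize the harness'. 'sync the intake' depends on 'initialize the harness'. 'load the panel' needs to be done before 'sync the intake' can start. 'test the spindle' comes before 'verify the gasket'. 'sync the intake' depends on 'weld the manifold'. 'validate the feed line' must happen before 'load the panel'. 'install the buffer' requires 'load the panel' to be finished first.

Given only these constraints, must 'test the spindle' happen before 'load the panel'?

No

No chain of constraints connects 'test the spindle' to 'load the panel' in either direction.
A valid ordering placing 'load the panel' before 'test the spindle' exists, so the answer is no.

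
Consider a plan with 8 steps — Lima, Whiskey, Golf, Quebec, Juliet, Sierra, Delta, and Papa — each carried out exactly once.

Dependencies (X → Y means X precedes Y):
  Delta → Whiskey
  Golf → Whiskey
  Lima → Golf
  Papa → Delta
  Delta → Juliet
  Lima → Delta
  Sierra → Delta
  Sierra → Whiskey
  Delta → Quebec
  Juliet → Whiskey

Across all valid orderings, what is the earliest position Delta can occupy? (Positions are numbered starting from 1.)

Every step that must precede Delta has to come before it. Tracing all chains that end at Delta, those steps are: Lima, Sierra, Papa — 3 in total.
So at minimum 3 steps come before Delta, putting Delta no earlier than position 4. That position is achievable by scheduling exactly those predecessors first.

4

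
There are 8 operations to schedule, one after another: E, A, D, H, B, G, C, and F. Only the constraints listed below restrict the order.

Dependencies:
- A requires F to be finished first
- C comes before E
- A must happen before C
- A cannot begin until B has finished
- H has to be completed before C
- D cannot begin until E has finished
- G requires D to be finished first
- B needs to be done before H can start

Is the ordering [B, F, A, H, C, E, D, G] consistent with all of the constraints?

Every stated constraint is respected: B sits at position 1, ahead of H at position 4, and each of the other listed pairs likewise has the predecessor earlier in the sequence.

Yes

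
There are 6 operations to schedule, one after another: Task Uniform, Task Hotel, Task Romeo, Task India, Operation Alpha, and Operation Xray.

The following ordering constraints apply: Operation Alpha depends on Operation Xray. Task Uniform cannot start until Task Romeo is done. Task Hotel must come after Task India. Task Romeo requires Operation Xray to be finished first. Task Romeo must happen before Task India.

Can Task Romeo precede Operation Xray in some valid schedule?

Following Operation Xray → Task Romeo, Operation Xray must precede Task Romeo in every valid ordering.
Hence Task Romeo can never be scheduled before Operation Xray.

No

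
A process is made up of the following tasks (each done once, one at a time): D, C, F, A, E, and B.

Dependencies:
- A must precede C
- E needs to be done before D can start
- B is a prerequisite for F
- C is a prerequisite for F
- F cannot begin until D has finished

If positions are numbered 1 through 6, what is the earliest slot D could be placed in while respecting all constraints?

2

The only task forced before D (directly or transitively) is E.
With 1 mandatory predecessor, the earliest D can sit is position 1+1 = 2, and placing just that one first achieves it.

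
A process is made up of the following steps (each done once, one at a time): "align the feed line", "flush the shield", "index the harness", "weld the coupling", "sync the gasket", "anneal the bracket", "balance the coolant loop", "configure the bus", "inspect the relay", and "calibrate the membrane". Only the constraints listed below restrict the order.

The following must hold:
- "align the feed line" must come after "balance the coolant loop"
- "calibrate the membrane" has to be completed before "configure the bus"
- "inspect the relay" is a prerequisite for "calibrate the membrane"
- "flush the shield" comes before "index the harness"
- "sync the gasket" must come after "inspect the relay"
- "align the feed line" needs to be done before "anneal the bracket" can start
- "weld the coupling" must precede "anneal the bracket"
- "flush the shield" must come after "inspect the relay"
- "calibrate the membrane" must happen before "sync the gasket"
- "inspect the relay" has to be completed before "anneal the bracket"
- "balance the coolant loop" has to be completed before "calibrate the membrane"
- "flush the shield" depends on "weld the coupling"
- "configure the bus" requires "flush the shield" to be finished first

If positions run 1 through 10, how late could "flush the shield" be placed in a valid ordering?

Every step that must follow "flush the shield" has to come after it. Tracing all chains starting from "flush the shield", those steps are: "index the harness", "configure the bus" — 2 in total.
With 2 mandatory successors out of 10 steps total, the latest slot for "flush the shield" is 10−2 = 8, and it's reachable by doing all non-successors before "flush the shield".

8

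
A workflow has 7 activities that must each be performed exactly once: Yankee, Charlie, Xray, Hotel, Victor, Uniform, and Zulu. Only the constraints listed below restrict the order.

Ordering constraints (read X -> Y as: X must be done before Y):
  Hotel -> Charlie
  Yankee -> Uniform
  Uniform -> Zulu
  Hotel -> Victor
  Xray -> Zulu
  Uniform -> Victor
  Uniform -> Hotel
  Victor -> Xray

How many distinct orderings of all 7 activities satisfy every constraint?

Yankee is the only activity with nothing required before it, so every ordering starts there.
Enumerating by repeatedly choosing an available activity (one whose prerequisites are all placed) gives 4 distinct complete orderings.

4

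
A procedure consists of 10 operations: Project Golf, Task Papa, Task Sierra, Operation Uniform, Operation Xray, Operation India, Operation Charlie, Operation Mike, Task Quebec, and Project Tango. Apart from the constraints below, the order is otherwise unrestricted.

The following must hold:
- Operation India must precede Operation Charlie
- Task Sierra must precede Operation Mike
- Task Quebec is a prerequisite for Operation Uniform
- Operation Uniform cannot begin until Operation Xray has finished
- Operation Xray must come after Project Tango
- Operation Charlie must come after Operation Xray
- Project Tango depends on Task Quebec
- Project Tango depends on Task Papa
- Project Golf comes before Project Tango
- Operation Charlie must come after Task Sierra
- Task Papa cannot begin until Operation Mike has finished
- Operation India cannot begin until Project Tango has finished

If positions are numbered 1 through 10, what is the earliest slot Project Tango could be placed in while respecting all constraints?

Working backwards through the constraints from Project Tango, its full set of required predecessors is Project Golf, Task Papa, Task Sierra, Operation Mike, Task Quebec — 5 of them.
With 5 mandatory predecessors, the earliest Project Tango can sit is position 5+1 = 6, and placing just those 5 first achieves it.

6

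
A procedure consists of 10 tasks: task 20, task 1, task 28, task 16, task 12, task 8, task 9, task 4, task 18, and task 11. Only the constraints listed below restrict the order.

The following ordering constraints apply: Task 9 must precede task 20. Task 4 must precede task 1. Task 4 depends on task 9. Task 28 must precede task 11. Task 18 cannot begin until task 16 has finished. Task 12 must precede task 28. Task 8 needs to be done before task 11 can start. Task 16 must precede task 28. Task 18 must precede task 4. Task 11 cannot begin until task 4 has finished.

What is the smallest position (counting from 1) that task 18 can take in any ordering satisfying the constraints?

Working backwards through the constraints from task 18, its only required predecessor is task 16.
With 1 mandatory predecessor, the earliest task 18 can sit is position 1+1 = 2, and placing just that one first achieves it.

2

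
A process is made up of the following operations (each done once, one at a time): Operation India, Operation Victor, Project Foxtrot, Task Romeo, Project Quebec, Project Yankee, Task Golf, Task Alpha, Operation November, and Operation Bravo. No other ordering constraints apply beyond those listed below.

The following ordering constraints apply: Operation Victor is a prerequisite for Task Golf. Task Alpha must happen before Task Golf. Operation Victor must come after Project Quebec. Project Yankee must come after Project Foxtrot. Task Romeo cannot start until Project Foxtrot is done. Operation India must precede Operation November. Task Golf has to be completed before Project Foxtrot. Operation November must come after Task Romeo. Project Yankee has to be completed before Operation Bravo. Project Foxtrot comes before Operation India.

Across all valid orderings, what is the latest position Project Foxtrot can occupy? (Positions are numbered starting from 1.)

5

Following every chain forward from Project Foxtrot, the operations that must come later are Operation India, Task Romeo, Project Yankee, Operation November, Operation Bravo — 5 of them.
With 5 mandatory successors out of 10 operations total, the latest slot for Project Foxtrot is 10−5 = 5, and it's reachable by doing all non-successors before Project Foxtrot.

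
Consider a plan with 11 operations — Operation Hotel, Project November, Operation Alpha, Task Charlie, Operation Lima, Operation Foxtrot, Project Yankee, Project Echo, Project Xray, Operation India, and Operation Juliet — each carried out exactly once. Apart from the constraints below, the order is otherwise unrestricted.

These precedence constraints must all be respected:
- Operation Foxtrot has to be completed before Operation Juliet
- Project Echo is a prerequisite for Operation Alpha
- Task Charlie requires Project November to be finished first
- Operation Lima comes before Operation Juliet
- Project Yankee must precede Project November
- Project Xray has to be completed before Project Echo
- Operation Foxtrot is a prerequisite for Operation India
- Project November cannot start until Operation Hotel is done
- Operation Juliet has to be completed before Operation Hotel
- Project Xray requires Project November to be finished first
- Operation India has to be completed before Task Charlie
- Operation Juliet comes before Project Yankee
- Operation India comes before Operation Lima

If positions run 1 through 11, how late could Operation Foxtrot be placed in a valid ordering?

Every operation that must follow Operation Foxtrot has to come after it. Tracing all chains starting from Operation Foxtrot, those operations are: Operation Hotel, Project November, Operation Alpha, Task Charlie, Operation Lima, Project Yankee, Project Echo, Project Xray, Operation India, Operation Juliet — 10 in total.
With 10 mandatory successors out of 11 operations total, the latest slot for Operation Foxtrot is 11−10 = 1, and it's reachable by doing all non-successors before Operation Foxtrot.

1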